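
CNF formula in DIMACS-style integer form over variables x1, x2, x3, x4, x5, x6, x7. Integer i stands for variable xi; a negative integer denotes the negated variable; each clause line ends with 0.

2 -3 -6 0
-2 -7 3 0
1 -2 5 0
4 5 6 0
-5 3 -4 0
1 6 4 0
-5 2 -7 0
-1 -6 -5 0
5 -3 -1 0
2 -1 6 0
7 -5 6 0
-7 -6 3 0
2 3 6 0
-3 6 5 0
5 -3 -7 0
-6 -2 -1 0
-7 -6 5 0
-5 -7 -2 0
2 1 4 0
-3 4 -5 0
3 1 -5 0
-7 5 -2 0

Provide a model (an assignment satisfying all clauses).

x1=True, x2=False, x3=False, x4=True, x5=False, x6=True, x7=False

Check each clause:
  1. (NOT x3 OR x2 OR NOT x6) — NOT x3 is true.
  2. (NOT x2 OR NOT x7 OR x3) — NOT x7 is true.
  3. (x1 OR x5 OR NOT x2) — x1 is true.
  4. (x6 OR x5 OR x4) — x4 is true.
  5. (x3 OR NOT x5 OR NOT x4) — NOT x5 is true.
  6. (x1 OR x6 OR x4) — x1 is true.
  7. (x2 OR NOT x7 OR NOT x5) — NOT x7 is true.
  8. (NOT x6 OR NOT x1 OR NOT x5) — NOT x5 is true.
  9. (NOT x1 OR x5 OR NOT x3) — NOT x3 is true.
  10. (NOT x1 OR x6 OR x2) — x6 is true.
  11. (x6 OR NOT x5 OR x7) — NOT x5 is true.
  12. (NOT x7 OR NOT x6 OR x3) — NOT x7 is true.
  13. (x2 OR x3 OR x6) — x6 is true.
  14. (NOT x3 OR x5 OR x6) — NOT x3 is true.
  15. (x5 OR NOT x7 OR NOT x3) — NOT x7 is true.
  16. (NOT x1 OR NOT x6 OR NOT x2) — NOT x2 is true.
  17. (x5 OR NOT x6 OR NOT x7) — NOT x7 is true.
  18. (NOT x2 OR NOT x5 OR NOT x7) — NOT x7 is true.
  19. (x1 OR x2 OR x4) — x1 is true.
  20. (NOT x3 OR NOT x5 OR x4) — NOT x5 is true.
  21. (x3 OR NOT x5 OR x1) — x1 is true.
  22. (NOT x7 OR NOT x2 OR x5) — NOT x7 is true.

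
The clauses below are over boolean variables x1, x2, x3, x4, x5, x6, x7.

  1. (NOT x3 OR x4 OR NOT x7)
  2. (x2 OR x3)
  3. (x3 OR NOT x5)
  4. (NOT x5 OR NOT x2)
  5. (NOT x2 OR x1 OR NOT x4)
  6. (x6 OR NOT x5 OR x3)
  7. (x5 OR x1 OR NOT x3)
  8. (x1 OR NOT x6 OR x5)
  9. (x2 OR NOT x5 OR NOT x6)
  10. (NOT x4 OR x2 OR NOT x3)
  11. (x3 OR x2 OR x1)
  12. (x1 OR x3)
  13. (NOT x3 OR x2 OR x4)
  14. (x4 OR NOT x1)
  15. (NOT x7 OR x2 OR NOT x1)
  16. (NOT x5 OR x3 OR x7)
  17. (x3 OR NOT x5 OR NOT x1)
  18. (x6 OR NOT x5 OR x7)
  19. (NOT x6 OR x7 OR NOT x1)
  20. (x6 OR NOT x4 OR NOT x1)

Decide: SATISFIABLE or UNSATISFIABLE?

Set x1 = True and propagate.
  then x4 is forced to True.
  then x6 is forced to True.
  then x7 is forced to True.
  then x2 is forced to True.
  then x5 is forced to False.
x3 is now unconstrained; take x3 = False.
Every clause has at least one true literal under this assignment.
So x1=True  x2=True  x3=False  x4=True  x5=False  x6=True  x7=True is a satisfying assignment.

SATISFIABLE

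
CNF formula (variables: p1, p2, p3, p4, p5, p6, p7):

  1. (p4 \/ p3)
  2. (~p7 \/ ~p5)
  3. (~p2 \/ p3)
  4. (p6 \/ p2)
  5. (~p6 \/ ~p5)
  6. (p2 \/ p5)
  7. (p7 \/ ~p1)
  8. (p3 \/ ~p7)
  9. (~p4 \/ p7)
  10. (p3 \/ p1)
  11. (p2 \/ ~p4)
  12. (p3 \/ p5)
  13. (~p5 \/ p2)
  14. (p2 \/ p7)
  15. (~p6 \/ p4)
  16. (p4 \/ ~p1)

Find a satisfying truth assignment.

Pure literal: p3 appears only positively; assign p3 = True.
Set p1 = False and propagate.
For the remaining variables, p2 = True, p4 = False, p5 = False, p6 = False, p7 = True works.
Every clause has at least one true literal under this assignment.

p1=False, p2=True, p3=True, p4=False, p5=False, p6=False, p7=True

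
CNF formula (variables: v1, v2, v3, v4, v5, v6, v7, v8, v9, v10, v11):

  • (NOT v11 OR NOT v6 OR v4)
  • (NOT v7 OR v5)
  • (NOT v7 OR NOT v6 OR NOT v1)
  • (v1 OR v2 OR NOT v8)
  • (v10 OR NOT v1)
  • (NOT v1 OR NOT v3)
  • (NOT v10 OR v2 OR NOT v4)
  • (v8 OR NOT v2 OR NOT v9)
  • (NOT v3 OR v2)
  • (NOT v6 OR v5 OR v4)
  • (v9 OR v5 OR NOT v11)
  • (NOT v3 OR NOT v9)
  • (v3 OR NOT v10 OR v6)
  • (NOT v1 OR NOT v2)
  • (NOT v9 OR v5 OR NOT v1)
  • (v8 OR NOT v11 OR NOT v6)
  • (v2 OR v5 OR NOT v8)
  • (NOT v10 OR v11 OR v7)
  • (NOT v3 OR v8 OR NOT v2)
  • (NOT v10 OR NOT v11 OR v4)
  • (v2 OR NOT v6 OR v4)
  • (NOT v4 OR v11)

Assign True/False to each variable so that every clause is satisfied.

Pure literal: v5 appears only positively; assign v5 = True.
Branch on v1: take v1 = False.
Set v2 = True and propagate.
For the remaining variables, v3 = False, v4 = True, v6 = True, v7 = False, v8 = True, v9 = True, v10 = True, v11 = True works.

v1 = 0, v2 = 1, v3 = 0, v4 = 1, v5 = 1, v6 = 1, v7 = 0, v8 = 1, v9 = 1, v10 = 1, v11 = 1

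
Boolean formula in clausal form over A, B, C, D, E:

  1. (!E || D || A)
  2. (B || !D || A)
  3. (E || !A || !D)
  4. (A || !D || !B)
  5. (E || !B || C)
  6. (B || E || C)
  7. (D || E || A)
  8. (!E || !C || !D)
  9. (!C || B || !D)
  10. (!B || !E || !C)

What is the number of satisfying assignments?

7

The models are:
  A=T B=F C=F D=F E=T
  A=T B=F C=F D=T E=T
  A=T B=F C=T D=F E=F
  A=T B=F C=T D=F E=T
  A=T B=T C=F D=F E=T
  A=T B=T C=F D=T E=T
  A=T B=T C=T D=F E=F
Count: 7.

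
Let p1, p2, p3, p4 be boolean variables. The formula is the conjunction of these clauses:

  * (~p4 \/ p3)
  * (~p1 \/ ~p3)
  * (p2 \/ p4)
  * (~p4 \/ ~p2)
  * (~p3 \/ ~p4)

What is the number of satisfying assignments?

3

The models are:
  p1=0 p2=1 p3=0 p4=0
  p1=0 p2=1 p3=1 p4=0
  p1=1 p2=1 p3=0 p4=0
Count: 3.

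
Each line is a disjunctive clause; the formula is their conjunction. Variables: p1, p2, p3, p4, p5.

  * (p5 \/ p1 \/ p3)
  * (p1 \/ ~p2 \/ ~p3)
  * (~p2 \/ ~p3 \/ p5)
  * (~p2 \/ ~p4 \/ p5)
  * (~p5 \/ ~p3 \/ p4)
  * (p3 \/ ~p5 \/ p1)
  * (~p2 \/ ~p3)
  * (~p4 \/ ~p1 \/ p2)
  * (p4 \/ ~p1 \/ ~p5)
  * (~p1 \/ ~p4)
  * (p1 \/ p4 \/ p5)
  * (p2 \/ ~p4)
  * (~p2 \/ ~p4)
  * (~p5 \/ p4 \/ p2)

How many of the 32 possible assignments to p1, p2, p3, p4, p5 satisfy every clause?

3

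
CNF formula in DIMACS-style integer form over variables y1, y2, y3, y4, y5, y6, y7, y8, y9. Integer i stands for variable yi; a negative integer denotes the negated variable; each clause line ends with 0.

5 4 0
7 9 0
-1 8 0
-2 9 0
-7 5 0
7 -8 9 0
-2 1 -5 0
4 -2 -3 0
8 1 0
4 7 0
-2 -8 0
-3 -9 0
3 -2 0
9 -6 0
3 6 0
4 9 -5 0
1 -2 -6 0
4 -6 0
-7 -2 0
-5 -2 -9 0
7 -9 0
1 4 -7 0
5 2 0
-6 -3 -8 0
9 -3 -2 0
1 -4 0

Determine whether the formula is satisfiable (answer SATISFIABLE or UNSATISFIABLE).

Try y1 = True.
  then y8 is forced to True.
  then y2 is forced to False.
  then y5 is forced to True.
Branch on y3: take y3 = False.
  then y6 is forced to True.
  then y9 is forced to True.
  then y4 is forced to True.
  then y7 is forced to True.
So y1 = T, y2 = F, y3 = F, y4 = T, y5 = T, y6 = T, y7 = T, y8 = T, y9 = T is a satisfying assignment.

SATISFIABLE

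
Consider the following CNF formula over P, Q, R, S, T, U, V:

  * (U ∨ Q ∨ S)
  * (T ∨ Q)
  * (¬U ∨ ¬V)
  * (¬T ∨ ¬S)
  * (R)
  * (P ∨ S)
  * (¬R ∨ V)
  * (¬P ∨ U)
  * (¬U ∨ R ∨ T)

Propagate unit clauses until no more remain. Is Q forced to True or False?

(R) is a unit clause: R = True.
From (¬R ∨ V) and R = True: V = True.
(¬U ∨ ¬V): since V = True, the clause reduces to (¬U). U = False.
In (¬P ∨ U), U is now false; ¬P must hold, so P = False.
In (S ∨ P), P is now false; S must hold, so S = True.
(¬T ∨ ¬S) with S = True leaves only ¬T, so T = False.
From (T ∨ Q) and T = False: Q = True.

True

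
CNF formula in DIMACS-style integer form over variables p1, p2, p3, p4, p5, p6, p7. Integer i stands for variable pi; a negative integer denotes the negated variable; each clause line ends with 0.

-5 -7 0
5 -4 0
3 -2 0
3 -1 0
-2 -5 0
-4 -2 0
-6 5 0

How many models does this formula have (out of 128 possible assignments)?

22

Case analysis on p5 and p2:
  p5=T, p2=T: a clause becomes empty — 0.
  p5=T, p2=F: p4, p6 free; 3 ways for (p1,p3,p7) × 2^2 = 12.
  p5=F, p2=T: remaining (p1,p3,p4,p6,p7) ∈ {(F,T,F,F,F); (F,T,F,F,T); (T,T,F,F,F); (T,T,F,F,T)} — 4.
  p5=F, p2=F: p7 free; 3 ways for (p1,p3,p4,p6) × 2^1 = 6.
Total: 0 + 12 + 4 + 6 = 22.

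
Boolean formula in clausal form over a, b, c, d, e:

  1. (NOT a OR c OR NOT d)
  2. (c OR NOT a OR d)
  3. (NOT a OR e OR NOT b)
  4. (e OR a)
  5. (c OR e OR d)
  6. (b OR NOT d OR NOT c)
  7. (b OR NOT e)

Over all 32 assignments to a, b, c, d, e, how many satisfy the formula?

7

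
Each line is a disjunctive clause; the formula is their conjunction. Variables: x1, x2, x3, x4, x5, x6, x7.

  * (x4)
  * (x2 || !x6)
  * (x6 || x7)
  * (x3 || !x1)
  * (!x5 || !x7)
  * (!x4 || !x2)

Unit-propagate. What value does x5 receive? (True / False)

Unit clause (x4) sets x4 = True.
(!x4 || !x2): since x4 = True, the clause reduces to (!x2). x2 = False.
From (x2 || !x6) and x2 = False: x6 = False.
(x6 || x7): since x6 = False, the clause reduces to (x7). x7 = True.
From (!x5 || !x7) and x7 = True: x5 = False.

False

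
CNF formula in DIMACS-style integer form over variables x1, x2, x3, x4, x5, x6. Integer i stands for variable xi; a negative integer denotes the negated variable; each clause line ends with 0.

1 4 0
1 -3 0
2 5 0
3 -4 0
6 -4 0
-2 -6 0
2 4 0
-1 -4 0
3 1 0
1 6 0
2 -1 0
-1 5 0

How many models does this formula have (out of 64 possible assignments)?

The models are:
  x1=T x2=T x3=F x4=F x5=T x6=F
  x1=T x2=T x3=T x4=F x5=T x6=F
That's 2 in total.

2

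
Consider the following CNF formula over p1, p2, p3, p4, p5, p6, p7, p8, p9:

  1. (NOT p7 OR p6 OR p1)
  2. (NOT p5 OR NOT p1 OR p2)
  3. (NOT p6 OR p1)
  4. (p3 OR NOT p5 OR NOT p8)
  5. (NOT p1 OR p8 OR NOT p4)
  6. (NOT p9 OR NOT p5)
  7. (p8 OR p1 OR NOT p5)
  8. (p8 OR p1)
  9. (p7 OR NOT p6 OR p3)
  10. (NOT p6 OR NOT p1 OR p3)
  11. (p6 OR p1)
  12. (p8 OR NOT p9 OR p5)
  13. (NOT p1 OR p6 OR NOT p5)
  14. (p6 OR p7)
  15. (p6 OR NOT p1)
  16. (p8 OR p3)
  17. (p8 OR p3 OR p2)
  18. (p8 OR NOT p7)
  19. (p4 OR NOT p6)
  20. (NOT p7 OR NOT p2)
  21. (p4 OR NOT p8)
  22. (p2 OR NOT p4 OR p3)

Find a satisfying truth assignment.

p1 = True  p2 = True  p3 = True  p4 = True  p5 = True  p6 = True  p7 = False  p8 = True  p9 = False

p3 occurs only positively in the remaining clauses — set p3 = True.
Pure literal: p9 appears only negated; assign p9 = False.
Branch on p1: take p1 = True.
  then p6 is forced to True.
  then p4 is forced to True.
  then p8 is forced to True.
Branch on p2: take p2 = True.
  then p7 is forced to False.
p5 is now unconstrained; take p5 = True.
Check each clause:
  1. (NOT p7 OR p6 OR p1) — NOT p7 is true.
  2. (NOT p1 OR NOT p5 OR p2) — p2 is true.
  3. (p1 OR NOT p6) — p1 is true.
  4. (p3 OR NOT p8 OR NOT p5) — p3 is true.
  5. (p8 OR NOT p4 OR NOT p1) — p8 is true.
  6. (NOT p5 OR NOT p9) — NOT p9 is true.
  7. (p1 OR p8 OR NOT p5) — p8 is true.
  8. (p1 OR p8) — p8 is true.
  9. (p7 OR p3 OR NOT p6) — p3 is true.
  10. (NOT p6 OR p3 OR NOT p1) — p3 is true.
  11. (p1 OR p6) — p1 is true.
  12. (NOT p9 OR p5 OR p8) — p8 is true.
  13. (NOT p1 OR NOT p5 OR p6) — p6 is true.
  14. (p7 OR p6) — p6 is true.
  15. (p6 OR NOT p1) — p6 is true.
  16. (p8 OR p3) — p8 is true.
  17. (p8 OR p3 OR p2) — p8 is true.
  18. (NOT p7 OR p8) — p8 is true.
  19. (p4 OR NOT p6) — p4 is true.
  20. (NOT p7 OR NOT p2) — NOT p7 is true.
  21. (p4 OR NOT p8) — p4 is true.
  22. (p2 OR NOT p4 OR p3) — p2 is true.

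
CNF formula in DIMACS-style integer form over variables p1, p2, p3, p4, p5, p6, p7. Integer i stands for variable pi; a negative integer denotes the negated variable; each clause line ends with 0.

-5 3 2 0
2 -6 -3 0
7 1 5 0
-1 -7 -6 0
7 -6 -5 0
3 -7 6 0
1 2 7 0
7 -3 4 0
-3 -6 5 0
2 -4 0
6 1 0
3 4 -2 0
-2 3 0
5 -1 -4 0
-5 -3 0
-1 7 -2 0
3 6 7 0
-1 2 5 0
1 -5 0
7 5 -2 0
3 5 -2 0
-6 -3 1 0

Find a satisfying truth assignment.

p1 = F, p2 = F, p3 = F, p4 = F, p5 = F, p6 = T, p7 = T

Check each clause:
  1. (p3 | ~p5 | p2) — ~p5 is true.
  2. (~p6 | ~p3 | p2) — ~p3 is true.
  3. (p1 | p7 | p5) — p7 is true.
  4. (~p6 | ~p7 | ~p1) — ~p1 is true.
  5. (~p6 | p7 | ~p5) — ~p5 is true.
  6. (~p7 | p3 | p6) — p6 is true.
  7. (p1 | p2 | p7) — p7 is true.
  8. (p4 | ~p3 | p7) — ~p3 is true.
  9. (~p3 | ~p6 | p5) — ~p3 is true.
  10. (~p4 | p2) — ~p4 is true.
  11. (p6 | p1) — p6 is true.
  12. (p4 | ~p2 | p3) — ~p2 is true.
  13. (~p2 | p3) — ~p2 is true.
  14. (~p4 | p5 | ~p1) — ~p4 is true.
  15. (~p3 | ~p5) — ~p5 is true.
  16. (~p1 | ~p2 | p7) — ~p1 is true.
  17. (p3 | p7 | p6) — p6 is true.
  18. (p2 | p5 | ~p1) — ~p1 is true.
  19. (~p5 | p1) — ~p5 is true.
  20. (p5 | ~p2 | p7) — ~p2 is true.
  21. (p3 | ~p2 | p5) — ~p2 is true.
  22. (~p6 | p1 | ~p3) — ~p3 is true.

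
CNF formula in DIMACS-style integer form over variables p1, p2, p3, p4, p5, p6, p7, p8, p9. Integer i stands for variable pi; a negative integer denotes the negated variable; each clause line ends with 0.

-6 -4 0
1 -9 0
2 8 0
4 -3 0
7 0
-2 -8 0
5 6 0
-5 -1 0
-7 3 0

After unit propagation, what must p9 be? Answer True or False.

(p7) is a unit clause: p7 = True.
(p3 \/ ~p7) with p7 = True leaves only p3, so p3 = True.
In (~p3 \/ p4), ~p3 is now false; p4 must hold, so p4 = True.
(~p4 \/ ~p6): since p4 = True, the clause reduces to (~p6). p6 = False.
(p6 \/ p5) with p6 = False leaves only p5, so p5 = True.
(~p5 \/ ~p1): since p5 = True, the clause reduces to (~p1). p1 = False.
From (p1 \/ ~p9) and p1 = False: p9 = False.

False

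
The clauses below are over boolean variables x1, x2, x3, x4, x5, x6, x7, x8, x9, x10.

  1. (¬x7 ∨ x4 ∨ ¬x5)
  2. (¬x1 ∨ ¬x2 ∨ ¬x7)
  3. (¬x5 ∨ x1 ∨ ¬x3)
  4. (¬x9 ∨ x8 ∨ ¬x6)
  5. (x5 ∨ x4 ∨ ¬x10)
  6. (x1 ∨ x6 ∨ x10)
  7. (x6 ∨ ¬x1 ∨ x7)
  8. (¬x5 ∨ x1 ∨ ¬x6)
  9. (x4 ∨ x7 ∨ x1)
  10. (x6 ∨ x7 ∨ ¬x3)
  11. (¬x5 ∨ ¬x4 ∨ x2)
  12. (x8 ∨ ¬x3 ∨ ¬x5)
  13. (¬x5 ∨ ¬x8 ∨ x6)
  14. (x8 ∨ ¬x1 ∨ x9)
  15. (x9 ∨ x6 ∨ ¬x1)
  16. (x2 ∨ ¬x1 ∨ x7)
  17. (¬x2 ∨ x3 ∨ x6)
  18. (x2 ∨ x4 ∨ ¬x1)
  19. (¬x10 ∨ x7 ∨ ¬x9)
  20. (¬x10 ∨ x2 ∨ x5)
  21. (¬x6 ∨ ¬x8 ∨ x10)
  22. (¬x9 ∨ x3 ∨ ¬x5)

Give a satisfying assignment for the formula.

x1 = False, x2 = True, x3 = False, x4 = True, x5 = False, x6 = True, x7 = True, x8 = False, x9 = False, x10 = False

Try x1 = False.
Branch on x2: take x2 = True.
For the remaining variables, x3 = False, x4 = True, x5 = False, x6 = True, x7 = True, x8 = False, x9 = False, x10 = False works.
Every clause has at least one true literal under this assignment.
Check each clause:
  1. (¬x5 ∨ x4 ∨ ¬x7) — ¬x5 is true.
  2. (¬x2 ∨ ¬x1 ∨ ¬x7) — ¬x1 is true.
  3. (¬x3 ∨ x1 ∨ ¬x5) — ¬x5 is true.
  4. (¬x6 ∨ ¬x9 ∨ x8) — ¬x9 is true.
  5. (x4 ∨ ¬x10 ∨ x5) — x4 is true.
  6. (x1 ∨ x6 ∨ x10) — x6 is true.
  7. (x7 ∨ ¬x1 ∨ x6) — ¬x1 is true.
  8. (¬x5 ∨ x1 ∨ ¬x6) — ¬x5 is true.
  9. (x4 ∨ x1 ∨ x7) — x4 is true.
  10. (x7 ∨ ¬x3 ∨ x6) — ¬x3 is true.
  11. (x2 ∨ ¬x4 ∨ ¬x5) — x2 is true.
  12. (¬x5 ∨ x8 ∨ ¬x3) — ¬x5 is true.
  13. (x6 ∨ ¬x5 ∨ ¬x8) — ¬x8 is true.
  14. (¬x1 ∨ x9 ∨ x8) — ¬x1 is true.
  15. (x9 ∨ x6 ∨ ¬x1) — ¬x1 is true.
  16. (x7 ∨ x2 ∨ ¬x1) — x2 is true.
  17. (x3 ∨ x6 ∨ ¬x2) — x6 is true.
  18. (x4 ∨ x2 ∨ ¬x1) — x2 is true.
  19. (¬x10 ∨ x7 ∨ ¬x9) — ¬x9 is true.
  20. (x2 ∨ x5 ∨ ¬x10) — x2 is true.
  21. (x10 ∨ ¬x6 ∨ ¬x8) — ¬x8 is true.
  22. (x3 ∨ ¬x9 ∨ ¬x5) — ¬x5 is true.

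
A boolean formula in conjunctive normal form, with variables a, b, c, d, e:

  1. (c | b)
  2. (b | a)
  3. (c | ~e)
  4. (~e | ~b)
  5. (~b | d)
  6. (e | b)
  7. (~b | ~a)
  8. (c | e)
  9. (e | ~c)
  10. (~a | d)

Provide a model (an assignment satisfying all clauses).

a=True, b=False, c=True, d=True, e=True

Check each clause:
  1. (b | c) — c is true.
  2. (a | b) — a is true.
  3. (~e | c) — c is true.
  4. (~e | ~b) — ~b is true.
  5. (~b | d) — d is true.
  6. (b | e) — e is true.
  7. (~b | ~a) — ~b is true.
  8. (c | e) — c is true.
  9. (~c | e) — e is true.
  10. (~a | d) — d is true.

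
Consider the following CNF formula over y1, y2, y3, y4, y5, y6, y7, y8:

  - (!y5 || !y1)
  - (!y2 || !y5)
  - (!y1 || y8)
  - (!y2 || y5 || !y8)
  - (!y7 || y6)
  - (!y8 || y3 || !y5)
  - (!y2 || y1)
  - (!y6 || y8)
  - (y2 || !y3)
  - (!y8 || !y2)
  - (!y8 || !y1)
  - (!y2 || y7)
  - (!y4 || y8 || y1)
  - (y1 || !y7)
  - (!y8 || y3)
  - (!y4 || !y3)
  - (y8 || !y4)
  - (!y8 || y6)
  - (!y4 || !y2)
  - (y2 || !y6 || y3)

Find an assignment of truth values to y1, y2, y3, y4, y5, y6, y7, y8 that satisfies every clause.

y1=False, y2=False, y3=False, y4=False, y5=True, y6=False, y7=False, y8=False

Check each clause:
  1. (!y1 || !y5) — !y1 is true.
  2. (!y2 || !y5) — !y2 is true.
  3. (!y1 || y8) — !y1 is true.
  4. (!y8 || !y2 || y5) — !y8 is true.
  5. (y6 || !y7) — !y7 is true.
  6. (!y5 || y3 || !y8) — !y8 is true.
  7. (!y2 || y1) — !y2 is true.
  8. (!y6 || y8) — !y6 is true.
  9. (y2 || !y3) — !y3 is true.
  10. (!y2 || !y8) — !y8 is true.
  11. (!y8 || !y1) — !y8 is true.
  12. (!y2 || y7) — !y2 is true.
  13. (y8 || !y4 || y1) — !y4 is true.
  14. (!y7 || y1) — !y7 is true.
  15. (y3 || !y8) — !y8 is true.
  16. (!y3 || !y4) — !y4 is true.
  17. (!y4 || y8) — !y4 is true.
  18. (y6 || !y8) — !y8 is true.
  19. (!y2 || !y4) — !y4 is true.
  20. (!y6 || y2 || y3) — !y6 is true.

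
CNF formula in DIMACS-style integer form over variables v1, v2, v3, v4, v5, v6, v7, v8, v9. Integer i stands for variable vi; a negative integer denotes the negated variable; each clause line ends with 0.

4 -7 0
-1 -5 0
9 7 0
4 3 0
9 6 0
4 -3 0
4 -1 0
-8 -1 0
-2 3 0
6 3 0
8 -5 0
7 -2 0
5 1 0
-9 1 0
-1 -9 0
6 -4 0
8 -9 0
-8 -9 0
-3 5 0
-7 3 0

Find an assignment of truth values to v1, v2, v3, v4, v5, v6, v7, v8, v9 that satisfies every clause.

v1 = False, v2 = False, v3 = True, v4 = True, v5 = True, v6 = True, v7 = True, v8 = True, v9 = False

Check each clause:
  1. {¬v7, v4} — v4 is true.
  2. {¬v1, ¬v5} — ¬v1 is true.
  3. {v7, v9} — v7 is true.
  4. {v3, v4} — v3 is true.
  5. {v9, v6} — v6 is true.
  6. {¬v3, v4} — v4 is true.
  7. {¬v1, v4} — v4 is true.
  8. {¬v1, ¬v8} — ¬v1 is true.
  9. {v3, ¬v2} — v3 is true.
  10. {v6, v3} — v3 is true.
  11. {¬v5, v8} — v8 is true.
  12. {¬v2, v7} — ¬v2 is true.
  13. {v5, v1} — v5 is true.
  14. {¬v9, v1} — ¬v9 is true.
  15. {¬v9, ¬v1} — ¬v1 is true.
  16. {v6, ¬v4} — v6 is true.
  17. {v8, ¬v9} — v8 is true.
  18. {¬v9, ¬v8} — ¬v9 is true.
  19. {v5, ¬v3} — v5 is true.
  20. {v3, ¬v7} — v3 is true.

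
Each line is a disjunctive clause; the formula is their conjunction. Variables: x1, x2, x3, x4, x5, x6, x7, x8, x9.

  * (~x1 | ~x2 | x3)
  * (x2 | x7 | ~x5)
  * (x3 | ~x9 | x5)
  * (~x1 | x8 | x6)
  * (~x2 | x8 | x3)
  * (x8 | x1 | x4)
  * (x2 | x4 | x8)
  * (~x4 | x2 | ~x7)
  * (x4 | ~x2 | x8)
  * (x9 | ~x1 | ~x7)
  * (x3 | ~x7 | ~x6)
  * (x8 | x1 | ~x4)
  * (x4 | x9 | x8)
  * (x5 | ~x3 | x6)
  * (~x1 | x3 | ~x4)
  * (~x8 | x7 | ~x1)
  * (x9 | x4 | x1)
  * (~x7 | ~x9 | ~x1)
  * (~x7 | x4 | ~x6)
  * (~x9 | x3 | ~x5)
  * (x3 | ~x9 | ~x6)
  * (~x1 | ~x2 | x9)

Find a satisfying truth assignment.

Try x1 = False.
Branch on x2: take x2 = True.
Try x3 = False.
  then x8 is forced to True.
The remaining clauses are satisfied by x4 = True, x5 = True, x6 = False, x7 = False, x9 = False.
Check each clause:
  1. (~x2 | x3 | ~x1) — ~x1 is true.
  2. (~x5 | x7 | x2) — x2 is true.
  3. (x5 | ~x9 | x3) — x5 is true.
  4. (~x1 | x6 | x8) — x8 is true.
  5. (x8 | x3 | ~x2) — x8 is true.
  6. (x4 | x8 | x1) — x8 is true.
  7. (x8 | x2 | x4) — x8 is true.
  8. (x2 | ~x7 | ~x4) — ~x7 is true.
  9. (x8 | ~x2 | x4) — x8 is true.
  10. (x9 | ~x7 | ~x1) — ~x7 is true.
  11. (~x6 | ~x7 | x3) — ~x7 is true.
  12. (x1 | x8 | ~x4) — x8 is true.
  13. (x4 | x8 | x9) — x8 is true.
  14. (~x3 | x5 | x6) — ~x3 is true.
  15. (~x4 | x3 | ~x1) — ~x1 is true.
  16. (~x8 | x7 | ~x1) — ~x1 is true.
  17. (x4 | x9 | x1) — x4 is true.
  18. (~x1 | ~x7 | ~x9) — ~x7 is true.
  19. (~x6 | ~x7 | x4) — ~x7 is true.
  20. (~x9 | x3 | ~x5) — ~x9 is true.
  21. (~x9 | ~x6 | x3) — ~x6 is true.
  22. (~x1 | ~x2 | x9) — ~x1 is true.

x1=False, x2=True, x3=False, x4=True, x5=True, x6=False, x7=False, x8=True, x9=False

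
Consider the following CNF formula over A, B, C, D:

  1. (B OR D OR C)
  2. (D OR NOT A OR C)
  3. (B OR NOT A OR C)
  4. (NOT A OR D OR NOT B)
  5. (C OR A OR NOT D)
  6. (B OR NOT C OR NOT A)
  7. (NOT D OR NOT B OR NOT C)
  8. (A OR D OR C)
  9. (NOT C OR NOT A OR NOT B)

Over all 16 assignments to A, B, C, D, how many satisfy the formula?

4

The models are:
  A=0 B=0 C=1 D=0
  A=0 B=0 C=1 D=1
  A=0 B=1 C=1 D=0
  A=1 B=1 C=0 D=1
That's 4 in total.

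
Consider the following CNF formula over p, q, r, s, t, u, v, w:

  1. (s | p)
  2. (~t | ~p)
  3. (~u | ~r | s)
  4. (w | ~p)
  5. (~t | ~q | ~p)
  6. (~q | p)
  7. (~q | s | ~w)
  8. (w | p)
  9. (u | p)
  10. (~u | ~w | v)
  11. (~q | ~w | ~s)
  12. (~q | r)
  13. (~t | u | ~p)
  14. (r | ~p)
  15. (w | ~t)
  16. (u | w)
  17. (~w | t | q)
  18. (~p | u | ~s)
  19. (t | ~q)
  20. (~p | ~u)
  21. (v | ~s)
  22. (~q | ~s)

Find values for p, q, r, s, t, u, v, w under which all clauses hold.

p=0, q=0, r=0, s=1, t=1, u=1, v=1, w=1

Check each clause:
  1. (s | p) — s is true.
  2. (~t | ~p) — ~p is true.
  3. (s | ~u | ~r) — s is true.
  4. (w | ~p) — w is true.
  5. (~p | ~t | ~q) — ~q is true.
  6. (~q | p) — ~q is true.
  7. (~w | s | ~q) — s is true.
  8. (p | w) — w is true.
  9. (u | p) — u is true.
  10. (v | ~u | ~w) — v is true.
  11. (~s | ~q | ~w) — ~q is true.
  12. (r | ~q) — ~q is true.
  13. (u | ~t | ~p) — ~p is true.
  14. (~p | r) — ~p is true.
  15. (w | ~t) — w is true.
  16. (u | w) — w is true.
  17. (~w | t | q) — t is true.
  18. (~s | u | ~p) — u is true.
  19. (t | ~q) — t is true.
  20. (~u | ~p) — ~p is true.
  21. (~s | v) — v is true.
  22. (~s | ~q) — ~q is true.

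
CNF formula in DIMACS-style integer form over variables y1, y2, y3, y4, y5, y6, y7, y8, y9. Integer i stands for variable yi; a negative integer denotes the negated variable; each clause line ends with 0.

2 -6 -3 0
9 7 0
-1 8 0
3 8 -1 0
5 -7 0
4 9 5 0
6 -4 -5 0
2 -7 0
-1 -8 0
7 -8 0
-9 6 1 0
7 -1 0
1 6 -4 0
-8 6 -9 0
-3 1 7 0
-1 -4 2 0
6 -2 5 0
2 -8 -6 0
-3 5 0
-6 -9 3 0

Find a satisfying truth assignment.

y1=False  y2=True  y3=True  y4=True  y5=True  y6=True  y7=True  y8=True  y9=False

Try y1 = False.
Try y2 = True.
Branch on y3: take y3 = True.
  then y7 is forced to True.
  then y5 is forced to True.
For the remaining variables, y4 = True, y6 = True, y8 = True, y9 = False works.
Check each clause:
  1. (y2 OR NOT y6 OR NOT y3) — y2 is true.
  2. (y9 OR y7) — y7 is true.
  3. (NOT y1 OR y8) — y8 is true.
  4. (y3 OR NOT y1 OR y8) — y8 is true.
  5. (y5 OR NOT y7) — y5 is true.
  6. (y5 OR y4 OR y9) — y4 is true.
  7. (y6 OR NOT y5 OR NOT y4) — y6 is true.
  8. (NOT y7 OR y2) — y2 is true.
  9. (NOT y8 OR NOT y1) — NOT y1 is true.
  10. (NOT y8 OR y7) — y7 is true.
  11. (NOT y9 OR y1 OR y6) — y6 is true.
  12. (NOT y1 OR y7) — NOT y1 is true.
  13. (y1 OR y6 OR NOT y4) — y6 is true.
  14. (y6 OR NOT y9 OR NOT y8) — y6 is true.
  15. (y7 OR y1 OR NOT y3) — y7 is true.
  16. (NOT y4 OR NOT y1 OR y2) — y2 is true.
  17. (y6 OR NOT y2 OR y5) — y5 is true.
  18. (NOT y8 OR NOT y6 OR y2) — y2 is true.
  19. (y5 OR NOT y3) — y5 is true.
  20. (NOT y6 OR y3 OR NOT y9) — y3 is true.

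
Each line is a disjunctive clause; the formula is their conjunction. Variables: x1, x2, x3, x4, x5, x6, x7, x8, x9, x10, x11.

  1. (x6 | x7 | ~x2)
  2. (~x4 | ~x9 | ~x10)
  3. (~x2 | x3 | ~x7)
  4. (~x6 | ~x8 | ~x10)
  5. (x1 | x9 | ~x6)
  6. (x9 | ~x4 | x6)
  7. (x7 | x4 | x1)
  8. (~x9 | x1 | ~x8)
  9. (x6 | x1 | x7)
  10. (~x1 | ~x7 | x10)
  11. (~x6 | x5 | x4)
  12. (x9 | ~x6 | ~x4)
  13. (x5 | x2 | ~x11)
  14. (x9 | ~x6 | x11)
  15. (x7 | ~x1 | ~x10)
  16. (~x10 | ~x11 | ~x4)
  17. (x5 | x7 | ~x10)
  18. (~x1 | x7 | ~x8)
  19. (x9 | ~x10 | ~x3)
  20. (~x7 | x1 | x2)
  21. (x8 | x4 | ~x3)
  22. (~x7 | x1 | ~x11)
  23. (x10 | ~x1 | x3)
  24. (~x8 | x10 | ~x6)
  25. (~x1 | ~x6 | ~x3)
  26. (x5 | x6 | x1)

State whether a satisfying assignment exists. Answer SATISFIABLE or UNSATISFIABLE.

SATISFIABLE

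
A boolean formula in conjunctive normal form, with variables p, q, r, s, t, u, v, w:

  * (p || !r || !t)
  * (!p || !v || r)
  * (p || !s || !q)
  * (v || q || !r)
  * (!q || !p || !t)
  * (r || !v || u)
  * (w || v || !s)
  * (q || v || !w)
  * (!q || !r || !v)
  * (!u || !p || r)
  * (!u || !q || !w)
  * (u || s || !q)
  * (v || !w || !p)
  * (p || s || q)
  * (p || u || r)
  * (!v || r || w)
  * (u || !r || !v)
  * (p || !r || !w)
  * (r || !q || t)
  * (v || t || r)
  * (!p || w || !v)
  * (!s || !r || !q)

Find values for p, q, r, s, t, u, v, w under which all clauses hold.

Branch on p: take p = False.
For the remaining variables, q = False, r = False, s = True, t = False, u = True, v = True, w = True works.
Check each clause:
  1. (!r || p || !t) — !t is true.
  2. (r || !v || !p) — !p is true.
  3. (!q || p || !s) — !q is true.
  4. (!r || v || q) — !r is true.
  5. (!p || !t || !q) — !t is true.
  6. (r || !v || u) — u is true.
  7. (v || !s || w) — w is true.
  8. (v || !w || q) — v is true.
  9. (!r || !v || !q) — !r is true.
  10. (r || !p || !u) — !p is true.
  11. (!q || !u || !w) — !q is true.
  12. (u || s || !q) — s is true.
  13. (v || !w || !p) — !p is true.
  14. (p || s || q) — s is true.
  15. (p || u || r) — u is true.
  16. (!v || r || w) — w is true.
  17. (!v || u || !r) — !r is true.
  18. (p || !w || !r) — !r is true.
  19. (t || r || !q) — !q is true.
  20. (r || v || t) — v is true.
  21. (w || !v || !p) — w is true.
  22. (!s || !r || !q) — !r is true.

p = F, q = F, r = F, s = T, t = F, u = T, v = T, w = T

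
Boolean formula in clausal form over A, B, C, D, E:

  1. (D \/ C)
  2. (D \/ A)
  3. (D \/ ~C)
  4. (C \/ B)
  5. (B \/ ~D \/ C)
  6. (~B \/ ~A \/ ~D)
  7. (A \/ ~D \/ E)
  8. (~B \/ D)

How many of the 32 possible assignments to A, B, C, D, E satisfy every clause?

5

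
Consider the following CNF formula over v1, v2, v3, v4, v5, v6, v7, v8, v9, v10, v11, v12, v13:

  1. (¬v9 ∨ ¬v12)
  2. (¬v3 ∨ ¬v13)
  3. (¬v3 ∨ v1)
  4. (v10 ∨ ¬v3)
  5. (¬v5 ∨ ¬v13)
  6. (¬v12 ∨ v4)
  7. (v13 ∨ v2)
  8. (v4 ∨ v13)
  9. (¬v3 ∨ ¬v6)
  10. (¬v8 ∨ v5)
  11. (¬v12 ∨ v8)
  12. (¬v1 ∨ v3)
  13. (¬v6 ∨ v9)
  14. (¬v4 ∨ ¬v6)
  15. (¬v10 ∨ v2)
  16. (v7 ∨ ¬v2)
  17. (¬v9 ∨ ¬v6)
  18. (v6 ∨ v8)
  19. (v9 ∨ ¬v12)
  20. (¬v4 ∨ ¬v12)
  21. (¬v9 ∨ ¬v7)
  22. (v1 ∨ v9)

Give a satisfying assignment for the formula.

v1=T, v2=T, v3=T, v4=T, v5=T, v6=F, v7=T, v8=T, v9=F, v10=T, v11=F, v12=F, v13=F

Pure literal: v12 appears only negated; assign v12 = False.
Set v1 = True and propagate.
  then v3 is forced to True.
  then v13 is forced to False.
  then v10 is forced to True.
  then v2 is forced to True.
  then v4 is forced to True.
  then v6 is forced to False.
  then v7 is forced to True.
  then v8 is forced to True.
  then v5 is forced to True.
  then v9 is forced to False.
v11 is now unconstrained; take v11 = False.
Every clause has at least one true literal under this assignment.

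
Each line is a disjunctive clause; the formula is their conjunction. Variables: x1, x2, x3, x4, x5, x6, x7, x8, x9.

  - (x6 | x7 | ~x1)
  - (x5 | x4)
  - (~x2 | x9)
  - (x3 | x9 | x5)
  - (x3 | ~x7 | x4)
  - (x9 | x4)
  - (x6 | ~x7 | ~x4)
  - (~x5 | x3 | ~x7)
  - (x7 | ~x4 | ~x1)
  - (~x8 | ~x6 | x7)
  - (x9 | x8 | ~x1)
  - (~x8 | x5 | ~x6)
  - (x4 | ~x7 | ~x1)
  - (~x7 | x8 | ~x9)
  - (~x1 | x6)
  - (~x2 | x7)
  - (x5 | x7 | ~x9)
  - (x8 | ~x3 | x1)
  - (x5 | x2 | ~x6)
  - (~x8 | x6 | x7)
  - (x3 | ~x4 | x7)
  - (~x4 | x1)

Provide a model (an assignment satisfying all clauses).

x1 = F, x2 = F, x3 = F, x4 = F, x5 = T, x6 = F, x7 = F, x8 = F, x9 = T

Branch on x1: take x1 = False.
  then x4 is forced to False.
  then x5 is forced to True.
  then x9 is forced to True.
For the remaining variables, x2 = False, x3 = False, x6 = False, x7 = False, x8 = False works.
Every clause has at least one true literal under this assignment.
Check each clause:
  1. (~x1 | x6 | x7) — ~x1 is true.
  2. (x4 | x5) — x5 is true.
  3. (~x2 | x9) — x9 is true.
  4. (x5 | x3 | x9) — x9 is true.
  5. (~x7 | x3 | x4) — ~x7 is true.
  6. (x9 | x4) — x9 is true.
  7. (~x4 | ~x7 | x6) — ~x7 is true.
  8. (~x7 | ~x5 | x3) — ~x7 is true.
  9. (~x1 | x7 | ~x4) — ~x4 is true.
  10. (~x6 | ~x8 | x7) — ~x8 is true.
  11. (x8 | ~x1 | x9) — x9 is true.
  12. (~x6 | ~x8 | x5) — ~x8 is true.
  13. (~x7 | x4 | ~x1) — ~x7 is true.
  14. (~x9 | ~x7 | x8) — ~x7 is true.
  15. (~x1 | x6) — ~x1 is true.
  16. (x7 | ~x2) — ~x2 is true.
  17. (x5 | ~x9 | x7) — x5 is true.
  18. (~x3 | x1 | x8) — ~x3 is true.
  19. (x5 | ~x6 | x2) — ~x6 is true.
  20. (~x8 | x6 | x7) — ~x8 is true.
  21. (x7 | x3 | ~x4) — ~x4 is true.
  22. (x1 | ~x4) — ~x4 is true.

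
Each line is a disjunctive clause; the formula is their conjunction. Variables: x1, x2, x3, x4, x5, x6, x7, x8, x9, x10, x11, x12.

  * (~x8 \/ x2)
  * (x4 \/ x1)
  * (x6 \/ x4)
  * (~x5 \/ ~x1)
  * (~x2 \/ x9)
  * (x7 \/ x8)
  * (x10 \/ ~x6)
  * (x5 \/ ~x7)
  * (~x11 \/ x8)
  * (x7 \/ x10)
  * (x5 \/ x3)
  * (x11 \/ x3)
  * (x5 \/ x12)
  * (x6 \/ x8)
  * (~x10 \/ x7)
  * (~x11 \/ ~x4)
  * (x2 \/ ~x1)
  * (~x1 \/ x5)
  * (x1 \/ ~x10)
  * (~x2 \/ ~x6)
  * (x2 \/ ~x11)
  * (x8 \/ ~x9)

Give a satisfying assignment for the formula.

x1=F, x2=T, x3=T, x4=T, x5=T, x6=F, x7=T, x8=T, x9=T, x10=F, x11=F, x12=F

Check each clause:
  1. (~x8 \/ x2) — x2 is true.
  2. (x4 \/ x1) — x4 is true.
  3. (x4 \/ x6) — x4 is true.
  4. (~x1 \/ ~x5) — ~x1 is true.
  5. (x9 \/ ~x2) — x9 is true.
  6. (x7 \/ x8) — x8 is true.
  7. (~x6 \/ x10) — ~x6 is true.
  8. (~x7 \/ x5) — x5 is true.
  9. (~x11 \/ x8) — x8 is true.
  10. (x7 \/ x10) — x7 is true.
  11. (x5 \/ x3) — x3 is true.
  12. (x3 \/ x11) — x3 is true.
  13. (x5 \/ x12) — x5 is true.
  14. (x6 \/ x8) — x8 is true.
  15. (x7 \/ ~x10) — ~x10 is true.
  16. (~x11 \/ ~x4) — ~x11 is true.
  17. (x2 \/ ~x1) — x2 is true.
  18. (x5 \/ ~x1) — x5 is true.
  19. (~x10 \/ x1) — ~x10 is true.
  20. (~x2 \/ ~x6) — ~x6 is true.
  21. (x2 \/ ~x11) — x2 is true.
  22. (x8 \/ ~x9) — x8 is true.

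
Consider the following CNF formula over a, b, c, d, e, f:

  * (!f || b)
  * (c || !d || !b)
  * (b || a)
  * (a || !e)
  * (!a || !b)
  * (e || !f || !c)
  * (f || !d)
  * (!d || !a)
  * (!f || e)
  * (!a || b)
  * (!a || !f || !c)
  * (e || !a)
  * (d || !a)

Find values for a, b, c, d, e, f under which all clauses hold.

Branch on a: take a = False.
  then b is forced to True.
  then e is forced to False.
  then f is forced to False.
  then d is forced to False.
c is now unconstrained; take c = False.
Every clause has at least one true literal under this assignment.

a = False, b = True, c = False, d = False, e = False, f = False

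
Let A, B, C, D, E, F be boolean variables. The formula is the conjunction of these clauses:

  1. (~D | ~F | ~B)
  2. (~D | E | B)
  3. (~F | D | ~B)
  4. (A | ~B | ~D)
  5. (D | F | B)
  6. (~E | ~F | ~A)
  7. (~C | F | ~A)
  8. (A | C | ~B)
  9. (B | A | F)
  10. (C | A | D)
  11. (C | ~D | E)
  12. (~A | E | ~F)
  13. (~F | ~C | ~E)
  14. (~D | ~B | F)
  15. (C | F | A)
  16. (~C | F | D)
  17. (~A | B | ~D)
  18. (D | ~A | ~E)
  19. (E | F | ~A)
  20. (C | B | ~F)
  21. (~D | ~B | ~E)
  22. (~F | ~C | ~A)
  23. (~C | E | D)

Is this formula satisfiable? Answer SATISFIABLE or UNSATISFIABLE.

UNSATISFIABLE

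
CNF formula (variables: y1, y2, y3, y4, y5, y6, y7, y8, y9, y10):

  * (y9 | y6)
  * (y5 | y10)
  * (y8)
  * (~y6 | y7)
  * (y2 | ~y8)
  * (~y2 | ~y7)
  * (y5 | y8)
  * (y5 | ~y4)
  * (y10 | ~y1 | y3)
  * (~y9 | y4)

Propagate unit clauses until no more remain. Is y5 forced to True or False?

Unit clause (y8) sets y8 = True.
(y2 | ~y8): since y8 = True, the clause reduces to (y2). y2 = True.
(~y7 | ~y2): since y2 = True, the clause reduces to (~y7). y7 = False.
In (y7 | ~y6), y7 is now false; ~y6 must hold, so y6 = False.
(y9 | y6) with y6 = False leaves only y9, so y9 = True.
From (y4 | ~y9) and y9 = True: y4 = True.
(y5 | ~y4) with y4 = True leaves only y5, so y5 = True.

True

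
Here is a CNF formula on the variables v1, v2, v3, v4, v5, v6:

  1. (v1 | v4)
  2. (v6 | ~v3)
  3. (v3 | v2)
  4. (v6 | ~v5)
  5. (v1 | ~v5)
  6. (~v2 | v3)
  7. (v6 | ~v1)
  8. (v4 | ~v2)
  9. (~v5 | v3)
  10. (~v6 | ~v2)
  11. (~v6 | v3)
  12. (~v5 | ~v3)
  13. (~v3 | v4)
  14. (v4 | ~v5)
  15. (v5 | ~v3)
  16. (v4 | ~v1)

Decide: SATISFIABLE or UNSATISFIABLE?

v3 = True:
  propagation gives v6=True, v2=False, v5=False; an empty clause results — contradiction.
v3 = False:
  propagation gives v2=True; an empty clause results — contradiction.
Every branch closes, so no satisfying assignment exists.

UNSATISFIABLE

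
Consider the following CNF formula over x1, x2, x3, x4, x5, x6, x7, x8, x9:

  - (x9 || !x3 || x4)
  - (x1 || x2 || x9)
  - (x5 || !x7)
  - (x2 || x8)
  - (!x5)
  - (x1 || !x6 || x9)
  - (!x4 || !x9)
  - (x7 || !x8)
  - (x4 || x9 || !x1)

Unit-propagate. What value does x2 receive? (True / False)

True

(!x5) stands alone — x5 = False.
(!x7 || x5): since x5 = False, the clause reduces to (!x7). x7 = False.
In (!x8 || x7), x7 is now false; !x8 must hold, so x8 = False.
(x8 || x2) with x8 = False leaves only x2, so x2 = True.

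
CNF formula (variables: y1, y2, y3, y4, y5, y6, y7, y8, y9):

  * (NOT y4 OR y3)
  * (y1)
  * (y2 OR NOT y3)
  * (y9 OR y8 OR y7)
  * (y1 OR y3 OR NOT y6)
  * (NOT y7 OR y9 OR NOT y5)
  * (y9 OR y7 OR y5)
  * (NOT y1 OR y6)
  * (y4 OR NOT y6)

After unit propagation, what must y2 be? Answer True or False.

True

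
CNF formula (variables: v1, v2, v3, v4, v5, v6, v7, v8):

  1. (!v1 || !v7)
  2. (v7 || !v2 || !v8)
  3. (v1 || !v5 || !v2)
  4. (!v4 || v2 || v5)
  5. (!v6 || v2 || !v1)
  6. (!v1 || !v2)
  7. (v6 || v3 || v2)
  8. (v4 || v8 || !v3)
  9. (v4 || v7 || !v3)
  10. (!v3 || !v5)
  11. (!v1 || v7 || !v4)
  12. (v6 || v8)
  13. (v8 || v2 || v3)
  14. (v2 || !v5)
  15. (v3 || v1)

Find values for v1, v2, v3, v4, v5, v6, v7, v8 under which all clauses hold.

v1=0  v2=0  v3=1  v4=0  v5=0  v6=1  v7=1  v8=1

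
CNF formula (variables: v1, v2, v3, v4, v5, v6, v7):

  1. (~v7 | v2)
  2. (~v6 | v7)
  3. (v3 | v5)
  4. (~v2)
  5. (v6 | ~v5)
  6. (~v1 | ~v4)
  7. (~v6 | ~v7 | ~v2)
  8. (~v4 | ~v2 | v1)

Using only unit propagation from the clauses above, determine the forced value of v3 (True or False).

True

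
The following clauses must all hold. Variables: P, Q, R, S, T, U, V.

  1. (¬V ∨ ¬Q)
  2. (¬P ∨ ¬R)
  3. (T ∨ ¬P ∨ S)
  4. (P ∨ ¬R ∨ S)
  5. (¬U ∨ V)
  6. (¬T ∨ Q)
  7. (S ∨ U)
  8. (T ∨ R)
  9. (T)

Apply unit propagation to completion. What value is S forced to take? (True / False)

True

(T) is a unit clause: T = True.
From (¬T ∨ Q) and T = True: Q = True.
(¬V ∨ ¬Q) with Q = True leaves only ¬V, so V = False.
(¬U ∨ V) with V = False leaves only ¬U, so U = False.
From (S ∨ U) and U = False: S = True.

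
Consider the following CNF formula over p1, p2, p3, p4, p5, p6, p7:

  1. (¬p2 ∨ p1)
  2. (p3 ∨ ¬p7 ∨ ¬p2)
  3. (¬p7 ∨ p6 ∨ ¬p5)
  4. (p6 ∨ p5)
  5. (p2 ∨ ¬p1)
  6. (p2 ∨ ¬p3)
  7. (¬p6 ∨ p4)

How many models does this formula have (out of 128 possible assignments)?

16

Split on p2, then p6.
  p2=T, p6=T: p5 free; 3 ways for (p1,p3,p4,p7) × 2^1 = 6.
  p2=T, p6=F: remaining (p1,p3,p4,p5,p7) ∈ {(T,F,F,T,F); (T,F,T,T,F); (T,T,F,T,F); (T,T,T,T,F)} — 4.
  p2=F, p6=T: remaining (p1,p3,p4,p5,p7) ∈ {(F,F,T,F,F); (F,F,T,F,T); (F,F,T,T,F); (F,F,T,T,T)} — 4.
  p2=F, p6=F: remaining (p1,p3,p4,p5,p7) ∈ {(F,F,F,T,F); (F,F,T,T,F)} — 2.
Total: 6 + 4 + 4 + 2 = 16.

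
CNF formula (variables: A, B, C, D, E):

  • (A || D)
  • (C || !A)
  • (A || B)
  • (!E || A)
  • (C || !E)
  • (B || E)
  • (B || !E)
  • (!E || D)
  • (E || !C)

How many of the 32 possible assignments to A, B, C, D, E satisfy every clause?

2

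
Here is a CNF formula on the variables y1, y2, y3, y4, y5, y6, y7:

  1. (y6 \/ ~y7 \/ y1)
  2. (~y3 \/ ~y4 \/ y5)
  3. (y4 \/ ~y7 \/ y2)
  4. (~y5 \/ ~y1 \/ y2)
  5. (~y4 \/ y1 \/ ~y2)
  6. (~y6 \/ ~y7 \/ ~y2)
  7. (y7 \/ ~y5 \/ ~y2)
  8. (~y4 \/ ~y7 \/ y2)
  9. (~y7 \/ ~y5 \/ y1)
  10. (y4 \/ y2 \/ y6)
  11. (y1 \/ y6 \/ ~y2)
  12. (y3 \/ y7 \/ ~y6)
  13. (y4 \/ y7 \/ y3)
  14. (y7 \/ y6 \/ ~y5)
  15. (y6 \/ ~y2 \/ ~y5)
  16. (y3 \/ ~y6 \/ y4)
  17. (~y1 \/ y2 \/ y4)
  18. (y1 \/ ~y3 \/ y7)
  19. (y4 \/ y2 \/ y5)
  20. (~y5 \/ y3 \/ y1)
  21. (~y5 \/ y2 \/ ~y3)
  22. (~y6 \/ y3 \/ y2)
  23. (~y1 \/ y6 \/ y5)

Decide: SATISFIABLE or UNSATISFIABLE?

SATISFIABLE

Branch on y1: take y1 = False.
Try y2 = False.
For the remaining variables, y3 = False, y4 = True, y5 = False, y6 = False, y7 = False works.
So y1 = F, y2 = F, y3 = F, y4 = T, y5 = F, y6 = F, y7 = F is a satisfying assignment.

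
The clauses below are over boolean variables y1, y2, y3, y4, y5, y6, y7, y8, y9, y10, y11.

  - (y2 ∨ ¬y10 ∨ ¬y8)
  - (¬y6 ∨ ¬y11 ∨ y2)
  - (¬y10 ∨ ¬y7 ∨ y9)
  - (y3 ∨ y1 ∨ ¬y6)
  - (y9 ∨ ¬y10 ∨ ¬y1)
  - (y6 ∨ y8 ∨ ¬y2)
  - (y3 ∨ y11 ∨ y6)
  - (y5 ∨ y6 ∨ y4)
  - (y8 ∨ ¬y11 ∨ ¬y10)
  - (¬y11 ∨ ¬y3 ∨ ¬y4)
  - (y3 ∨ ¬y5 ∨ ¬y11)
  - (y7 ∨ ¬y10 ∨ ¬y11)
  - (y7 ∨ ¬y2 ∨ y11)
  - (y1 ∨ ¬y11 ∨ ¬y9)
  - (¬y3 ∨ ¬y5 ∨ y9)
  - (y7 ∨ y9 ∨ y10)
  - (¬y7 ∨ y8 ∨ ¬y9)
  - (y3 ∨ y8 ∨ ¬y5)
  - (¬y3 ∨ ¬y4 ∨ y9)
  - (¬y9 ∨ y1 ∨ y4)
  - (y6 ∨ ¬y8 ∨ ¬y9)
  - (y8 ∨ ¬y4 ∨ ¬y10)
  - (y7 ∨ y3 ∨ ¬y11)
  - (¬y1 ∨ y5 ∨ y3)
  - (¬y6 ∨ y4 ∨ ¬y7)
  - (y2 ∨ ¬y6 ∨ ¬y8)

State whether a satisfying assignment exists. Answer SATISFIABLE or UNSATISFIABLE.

SATISFIABLE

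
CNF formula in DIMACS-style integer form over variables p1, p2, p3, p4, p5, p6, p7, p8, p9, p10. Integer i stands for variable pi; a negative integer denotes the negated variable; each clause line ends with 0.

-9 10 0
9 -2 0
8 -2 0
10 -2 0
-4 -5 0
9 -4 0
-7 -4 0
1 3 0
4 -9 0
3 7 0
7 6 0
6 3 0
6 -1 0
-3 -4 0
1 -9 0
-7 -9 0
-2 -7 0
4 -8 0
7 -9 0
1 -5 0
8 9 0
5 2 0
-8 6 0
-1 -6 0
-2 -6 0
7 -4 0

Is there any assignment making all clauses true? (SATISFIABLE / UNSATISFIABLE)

UNSATISFIABLE

p9 = True:
  propagation gives p10=True, p4=True, p5=False, p7=False; an empty clause results — contradiction.
p9 = False:
  propagation gives p2=False, p4=False, p8=False; an empty clause results — contradiction.
Every branch closes, so no satisfying assignment exists.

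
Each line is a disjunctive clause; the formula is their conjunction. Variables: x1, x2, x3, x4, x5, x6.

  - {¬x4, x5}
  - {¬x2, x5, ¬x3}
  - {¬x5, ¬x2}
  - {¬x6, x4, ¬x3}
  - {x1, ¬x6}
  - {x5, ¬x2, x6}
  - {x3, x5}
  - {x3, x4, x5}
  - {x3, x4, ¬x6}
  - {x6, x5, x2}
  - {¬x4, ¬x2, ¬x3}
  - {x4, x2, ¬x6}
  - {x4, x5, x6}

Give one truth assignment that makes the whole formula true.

Set x1 = False and propagate.
  then x6 is forced to False.
Try x2 = False.
  then x5 is forced to True.
x3, x4 are now unconstrained; take x3 = True, x4 = False.

x1=F, x2=F, x3=T, x4=F, x5=T, x6=F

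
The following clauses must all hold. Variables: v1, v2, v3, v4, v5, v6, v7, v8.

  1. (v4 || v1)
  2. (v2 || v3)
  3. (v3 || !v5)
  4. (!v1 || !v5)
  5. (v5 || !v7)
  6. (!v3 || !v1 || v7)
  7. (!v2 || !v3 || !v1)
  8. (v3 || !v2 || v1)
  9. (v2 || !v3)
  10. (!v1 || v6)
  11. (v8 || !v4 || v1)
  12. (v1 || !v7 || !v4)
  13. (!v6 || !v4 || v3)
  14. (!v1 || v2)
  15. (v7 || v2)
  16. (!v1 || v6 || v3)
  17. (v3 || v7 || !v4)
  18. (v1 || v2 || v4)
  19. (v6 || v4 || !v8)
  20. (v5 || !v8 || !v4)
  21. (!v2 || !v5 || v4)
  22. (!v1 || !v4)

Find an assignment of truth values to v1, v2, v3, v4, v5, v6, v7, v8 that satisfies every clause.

v1 = False, v2 = True, v3 = True, v4 = True, v5 = True, v6 = True, v7 = False, v8 = True

Set v1 = False and propagate.
  then v4 is forced to True.
  then v8 is forced to True.
  then v7 is forced to False.
  then v2 is forced to True.
  then v3 is forced to True.
  then v5 is forced to True.
v6 is now unconstrained; take v6 = True.
Check each clause:
  1. (v4 || v1) — v4 is true.
  2. (v3 || v2) — v2 is true.
  3. (!v5 || v3) — v3 is true.
  4. (!v5 || !v1) — !v1 is true.
  5. (v5 || !v7) — !v7 is true.
  6. (!v3 || !v1 || v7) — !v1 is true.
  7. (!v2 || !v3 || !v1) — !v1 is true.
  8. (!v2 || v1 || v3) — v3 is true.
  9. (v2 || !v3) — v2 is true.
  10. (v6 || !v1) — v6 is true.
  11. (v1 || !v4 || v8) — v8 is true.
  12. (!v7 || v1 || !v4) — !v7 is true.
  13. (!v6 || v3 || !v4) — v3 is true.
  14. (v2 || !v1) — v2 is true.
  15. (v7 || v2) — v2 is true.
  16. (!v1 || v6 || v3) — v3 is true.
  17. (v7 || !v4 || v3) — v3 is true.
  18. (v4 || v2 || v1) — v2 is true.
  19. (v6 || !v8 || v4) — v4 is true.
  20. (v5 || !v4 || !v8) — v5 is true.
  21. (!v2 || !v5 || v4) — v4 is true.
  22. (!v4 || !v1) — !v1 is true.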